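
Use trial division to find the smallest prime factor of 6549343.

97

6549343 is odd.
Digit sum 34, not divisible by 3.
Ends in 3: not divisible by 5.
7: 6549343 = 7·935620 + 3
11: 6549343 = 11·595394 + 9
13: 6549343 = 13·503795 + 8
17: 6549343 = 17·385255 + 8
19: 6549343 = 19·344702 + 5
23: 6549343 = 23·284754 + 1
29: 6549343 = 29·225839 + 12
31: 6549343 = 31·211269 + 4
37: 6549343 = 37·177009 + 10
41: 6549343 = 41·159740 + 3
43: 6549343 = 43·152310 + 13
47: 6549343 = 47·139347 + 34
53: 6549343 = 53·123572 + 27
59: 6549343 = 59·111005 + 48
61: 6549343 = 61·107366 + 17
67: 6549343 = 67·97751 + 26
71: 6549343 = 71·92244 + 19
73: 6549343 = 73·89717 + 2
79: 6549343 = 79·82903 + 6
83: 6549343 = 83·78907 + 62
89: 6549343 = 89·73588 + 11
97: 6549343 = 97·67519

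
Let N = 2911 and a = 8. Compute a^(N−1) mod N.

2664

8^1 ≡ 8 (mod 2911)
8^2 ≡ 8^2 = 64 ≡ 64 (mod 2911)
8^4 ≡ 64^2 = 4096 ≡ 1185 (mod 2911)
8^8 ≡ 1185^2 = 1404225 ≡ 1123 (mod 2911)
8^16 ≡ 1123^2 = 1261129 ≡ 666 (mod 2911)
8^32 ≡ 666^2 = 443556 ≡ 1084 (mod 2911)
8^64 ≡ 1084^2 = 1175056 ≡ 1923 (mod 2911)
8^128 ≡ 1923^2 = 3697929 ≡ 959 (mod 2911)
8^256 ≡ 959^2 = 919681 ≡ 2716 (mod 2911)
8^512 ≡ 2716^2 = 7376656 ≡ 182 (mod 2911)
8^1024 ≡ 182^2 = 33124 ≡ 1103 (mod 2911)
8^2048 ≡ 1103^2 = 1216609 ≡ 2722 (mod 2911)
2910 = 2048 + 512 + 256 + 64 + 16 + 8 + 4 + 2 in binary powers of 2.
So 8^2910 ≡ 2722 · 182 · 2716 · 1923 · 666 · 1123 · 1185 · 64 ≡ 2664 (mod 2911).
Since 2664 ≠ 1, base 8 is a Fermat witness: 2911 is composite.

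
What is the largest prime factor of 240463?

97

240463 = 37 · 6499
6499 = 67 · 97
97 is prime.
So 240463 = 37 · 67 · 97; the largest prime factor is 97.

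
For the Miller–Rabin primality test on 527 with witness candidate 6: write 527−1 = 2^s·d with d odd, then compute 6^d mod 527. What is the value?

527 − 1 = 526 = 2^1 · 263, so d = 263.
6^1 ≡ 6 (mod 527)
6^2 ≡ 6^2 = 36 ≡ 36 (mod 527)
6^4 ≡ 36^2 = 1296 ≡ 242 (mod 527)
6^8 ≡ 242^2 = 58564 ≡ 67 (mod 527)
6^16 ≡ 67^2 = 4489 ≡ 273 (mod 527)
6^32 ≡ 273^2 = 74529 ≡ 222 (mod 527)
6^64 ≡ 222^2 = 49284 ≡ 273 (mod 527)
6^128 ≡ 273^2 = 74529 ≡ 222 (mod 527)
6^256 ≡ 222^2 = 49284 ≡ 273 (mod 527)
263 = 256 + 4 + 2 + 1 in binary powers of 2.
So 6^263 ≡ 273 · 242 · 36 · 6 ≡ 150 (mod 527).
Squaring chain: 150; never reaches −1, so base 6 is a Miller–Rabin witness that 527 is composite.

150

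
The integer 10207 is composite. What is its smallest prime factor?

59

10207 is odd.
Digit sum 10, not divisible by 3.
Ends in 7: not divisible by 5.
7: 10207 = 7·1458 + 1
11: 10207 = 11·927 + 10
13: 10207 = 13·785 + 2
17: 10207 = 17·600 + 7
19: 10207 = 19·537 + 4
23: 10207 = 23·443 + 18
29: 10207 = 29·351 + 28
31: 10207 = 31·329 + 8
37: 10207 = 37·275 + 32
41: 10207 = 41·248 + 39
43: 10207 = 43·237 + 16
47: 10207 = 47·217 + 8
53: 10207 = 53·192 + 31
59: 10207 = 59·173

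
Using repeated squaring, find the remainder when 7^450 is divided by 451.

7^1 ≡ 7 (mod 451)
7^2 ≡ 7^2 = 49 ≡ 49 (mod 451)
7^4 ≡ 49^2 = 2401 ≡ 146 (mod 451)
7^8 ≡ 146^2 = 21316 ≡ 119 (mod 451)
7^16 ≡ 119^2 = 14161 ≡ 180 (mod 451)
7^32 ≡ 180^2 = 32400 ≡ 379 (mod 451)
7^64 ≡ 379^2 = 143641 ≡ 223 (mod 451)
7^128 ≡ 223^2 = 49729 ≡ 119 (mod 451)
7^256 ≡ 119^2 = 14161 ≡ 180 (mod 451)
450 = 256 + 128 + 64 + 2 in binary powers of 2.
So 7^450 ≡ 180 · 119 · 223 · 49 ≡ 419 (mod 451).
Since 419 ≠ 1, base 7 is a Fermat witness: 451 is composite.

419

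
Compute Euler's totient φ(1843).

Factor: 1843 = 19 · 97.
φ(1843) = (19−1) · (97−1) = 18 · 96 = 1728.

1728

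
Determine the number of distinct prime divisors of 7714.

4

7714 = 2 · 3857
3857 = 7 · 551
551 = 19 · 29
7714 = 2 · 7 · 19 · 29, which has 4 distinct prime factors.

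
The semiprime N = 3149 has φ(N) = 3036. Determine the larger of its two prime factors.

φ(n) = (p−1)(q−1) = n − (p+q) + 1, so p + q = 3149 − 3036 + 1 = 114.
p and q are the roots of t² − 114t + 3149 = 0.
Discriminant: 114² − 4·3149 = 12996 − 12596 = 400; √400 = 20.
q = (114 − 20)/2 = 47, p = (114 + 20)/2 = 67.
Check: 47 · 67 = 3149.

67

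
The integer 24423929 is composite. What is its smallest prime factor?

71

24423929 is odd.
Digit sum 35, not divisible by 3.
Ends in 9: not divisible by 5.
7: 24423929 = 7·3489132 + 5
11: 24423929 = 11·2220357 + 2
13: 24423929 = 13·1878763 + 10
17: 24423929 = 17·1436701 + 12
19: 24423929 = 19·1285469 + 18
23: 24423929 = 23·1061909 + 22
29: 24423929 = 29·842204 + 13
31: 24423929 = 31·787868 + 21
37: 24423929 = 37·660106 + 7
41: 24423929 = 41·595705 + 24
43: 24423929 = 43·567998 + 15
47: 24423929 = 47·519658 + 3
53: 24423929 = 53·460828 + 45
59: 24423929 = 59·413964 + 53
61: 24423929 = 61·400392 + 17
67: 24423929 = 67·364536 + 17
71: 24423929 = 71·343999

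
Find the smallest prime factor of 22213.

97

22213 is odd.
Digit sum 10, not divisible by 3.
Ends in 3: not divisible by 5.
7: 22213 = 7·3173 + 2
11: 22213 = 11·2019 + 4
13: 22213 = 13·1708 + 9
17: 22213 = 17·1306 + 11
19: 22213 = 19·1169 + 2
23: 22213 = 23·965 + 18
29: 22213 = 29·765 + 28
31: 22213 = 31·716 + 17
37: 22213 = 37·600 + 13
41: 22213 = 41·541 + 32
43: 22213 = 43·516 + 25
47: 22213 = 47·472 + 29
53: 22213 = 53·419 + 6
59: 22213 = 59·376 + 29
61: 22213 = 61·364 + 9
67: 22213 = 67·331 + 36
71: 22213 = 71·312 + 61
73: 22213 = 73·304 + 21
79: 22213 = 79·281 + 14
83: 22213 = 83·267 + 52
89: 22213 = 89·249 + 52
97: 22213 = 97·229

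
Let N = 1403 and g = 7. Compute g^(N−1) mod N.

7^1 ≡ 7 (mod 1403)
7^2 ≡ 7^2 = 49 ≡ 49 (mod 1403)
7^4 ≡ 49^2 = 2401 ≡ 998 (mod 1403)
7^8 ≡ 998^2 = 996004 ≡ 1277 (mod 1403)
7^16 ≡ 1277^2 = 1630729 ≡ 443 (mod 1403)
7^32 ≡ 443^2 = 196249 ≡ 1232 (mod 1403)
7^64 ≡ 1232^2 = 1517824 ≡ 1181 (mod 1403)
7^128 ≡ 1181^2 = 1394761 ≡ 179 (mod 1403)
7^256 ≡ 179^2 = 32041 ≡ 1175 (mod 1403)
7^512 ≡ 1175^2 = 1380625 ≡ 73 (mod 1403)
7^1024 ≡ 73^2 = 5329 ≡ 1120 (mod 1403)
1402 = 1024 + 256 + 64 + 32 + 16 + 8 + 2 in binary powers of 2.
So 7^1402 ≡ 1120 · 1175 · 1181 · 1232 · 443 · 1277 · 49 ≡ 351 (mod 1403).
Since 351 ≠ 1, base 7 is a Fermat witness: 1403 is composite.

351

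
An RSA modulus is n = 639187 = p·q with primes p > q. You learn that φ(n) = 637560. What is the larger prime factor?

φ(n) = (p−1)(q−1) = n − (p+q) + 1, so p + q = 639187 − 637560 + 1 = 1628.
p and q are the roots of t² − 1628t + 639187 = 0.
Discriminant: 1628² − 4·639187 = 2650384 − 2556748 = 93636; √93636 = 306.
q = (1628 − 306)/2 = 661, p = (1628 + 306)/2 = 967.
Check: 661 · 967 = 639187.

967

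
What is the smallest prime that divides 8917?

8917 is odd.
Digit sum 25, not divisible by 3.
Ends in 7: not divisible by 5.
7: 8917 = 7·1273 + 6
11: 8917 = 11·810 + 7
13: 8917 = 13·685 + 12
17: 8917 = 17·524 + 9
19: 8917 = 19·469 + 6
23: 8917 = 23·387 + 16
29: 8917 = 29·307 + 14
31: 8917 = 31·287 + 20
37: 8917 = 37·241

37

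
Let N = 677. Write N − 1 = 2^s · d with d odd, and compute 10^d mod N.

677 − 1 = 676 = 2^2 · 169, so d = 169.
10^1 ≡ 10 (mod 677)
10^2 ≡ 10^2 = 100 ≡ 100 (mod 677)
10^4 ≡ 100^2 = 10000 ≡ 522 (mod 677)
10^8 ≡ 522^2 = 272484 ≡ 330 (mod 677)
10^16 ≡ 330^2 = 108900 ≡ 580 (mod 677)
10^32 ≡ 580^2 = 336400 ≡ 608 (mod 677)
10^64 ≡ 608^2 = 369664 ≡ 22 (mod 677)
10^128 ≡ 22^2 = 484 ≡ 484 (mod 677)
169 = 128 + 32 + 8 + 1 in binary powers of 2.
So 10^169 ≡ 484 · 608 · 330 · 10 ≡ 676 (mod 677).
Since 10^d ≡ 676 (mod 677), base 10 does not prove 677 composite.

676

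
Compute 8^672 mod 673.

1

8^1 ≡ 8 (mod 673)
8^2 ≡ 8^2 = 64 ≡ 64 (mod 673)
8^4 ≡ 64^2 = 4096 ≡ 58 (mod 673)
8^8 ≡ 58^2 = 3364 ≡ 672 (mod 673)
8^16 ≡ 672^2 = 451584 ≡ 1 (mod 673)
8^32 ≡ 1^2 = 1 ≡ 1 (mod 673)
8^64 ≡ 1^2 = 1 ≡ 1 (mod 673)
8^128 ≡ 1^2 = 1 ≡ 1 (mod 673)
8^256 ≡ 1^2 = 1 ≡ 1 (mod 673)
8^512 ≡ 1^2 = 1 ≡ 1 (mod 673)
672 = 512 + 128 + 32 in binary powers of 2.
So 8^672 ≡ 1 · 1 · 1 ≡ 1 (mod 673).
Since the result is 1, base 8 gives no evidence that 673 is composite.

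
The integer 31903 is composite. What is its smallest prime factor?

61

31903 is odd.
Digit sum 16, not divisible by 3.
Ends in 3: not divisible by 5.
7: 31903 = 7·4557 + 4
11: 31903 = 11·2900 + 3
13: 31903 = 13·2454 + 1
17: 31903 = 17·1876 + 11
19: 31903 = 19·1679 + 2
23: 31903 = 23·1387 + 2
29: 31903 = 29·1100 + 3
31: 31903 = 31·1029 + 4
37: 31903 = 37·862 + 9
41: 31903 = 41·778 + 5
43: 31903 = 43·741 + 40
47: 31903 = 47·678 + 37
53: 31903 = 53·601 + 50
59: 31903 = 59·540 + 43
61: 31903 = 61·523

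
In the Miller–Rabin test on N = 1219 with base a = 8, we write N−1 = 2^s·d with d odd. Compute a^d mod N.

1219 − 1 = 1218 = 2^1 · 609, so d = 609.
8^1 ≡ 8 (mod 1219)
8^2 ≡ 8^2 = 64 ≡ 64 (mod 1219)
8^4 ≡ 64^2 = 4096 ≡ 439 (mod 1219)
8^8 ≡ 439^2 = 192721 ≡ 119 (mod 1219)
8^16 ≡ 119^2 = 14161 ≡ 752 (mod 1219)
8^32 ≡ 752^2 = 565504 ≡ 1107 (mod 1219)
8^64 ≡ 1107^2 = 1225449 ≡ 354 (mod 1219)
8^128 ≡ 354^2 = 125316 ≡ 978 (mod 1219)
8^256 ≡ 978^2 = 956484 ≡ 788 (mod 1219)
8^512 ≡ 788^2 = 620944 ≡ 473 (mod 1219)
609 = 512 + 64 + 32 + 1 in binary powers of 2.
So 8^609 ≡ 473 · 354 · 1107 · 8 ≡ 393 (mod 1219).
Squaring chain: 393; never reaches −1, so base 8 is a Miller–Rabin witness that 1219 is composite.

393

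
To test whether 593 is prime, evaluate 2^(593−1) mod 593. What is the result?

2^1 ≡ 2 (mod 593)
2^2 ≡ 2^2 = 4 ≡ 4 (mod 593)
2^4 ≡ 4^2 = 16 ≡ 16 (mod 593)
2^8 ≡ 16^2 = 256 ≡ 256 (mod 593)
2^16 ≡ 256^2 = 65536 ≡ 306 (mod 593)
2^32 ≡ 306^2 = 93636 ≡ 535 (mod 593)
2^64 ≡ 535^2 = 286225 ≡ 399 (mod 593)
2^128 ≡ 399^2 = 159201 ≡ 277 (mod 593)
2^256 ≡ 277^2 = 76729 ≡ 232 (mod 593)
2^512 ≡ 232^2 = 53824 ≡ 454 (mod 593)
592 = 512 + 64 + 16 in binary powers of 2.
So 2^592 ≡ 454 · 399 · 306 ≡ 1 (mod 593).
Since the result is 1, base 2 gives no evidence that 593 is composite.

1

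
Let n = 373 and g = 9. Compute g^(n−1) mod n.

9^1 ≡ 9 (mod 373)
9^2 ≡ 9^2 = 81 ≡ 81 (mod 373)
9^4 ≡ 81^2 = 6561 ≡ 220 (mod 373)
9^8 ≡ 220^2 = 48400 ≡ 283 (mod 373)
9^16 ≡ 283^2 = 80089 ≡ 267 (mod 373)
9^32 ≡ 267^2 = 71289 ≡ 46 (mod 373)
9^64 ≡ 46^2 = 2116 ≡ 251 (mod 373)
9^128 ≡ 251^2 = 63001 ≡ 337 (mod 373)
9^256 ≡ 337^2 = 113569 ≡ 177 (mod 373)
372 = 256 + 64 + 32 + 16 + 4 in binary powers of 2.
So 9^372 ≡ 177 · 251 · 46 · 267 · 220 ≡ 1 (mod 373).
Since the result is 1, base 9 gives no evidence that 373 is composite.

1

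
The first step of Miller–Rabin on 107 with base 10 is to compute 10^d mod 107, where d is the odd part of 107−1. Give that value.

1

107 − 1 = 106 = 2^1 · 53, so d = 53.
10^1 ≡ 10 (mod 107)
10^2 ≡ 10^2 = 100 ≡ 100 (mod 107)
10^4 ≡ 100^2 = 10000 ≡ 49 (mod 107)
10^8 ≡ 49^2 = 2401 ≡ 47 (mod 107)
10^16 ≡ 47^2 = 2209 ≡ 69 (mod 107)
10^32 ≡ 69^2 = 4761 ≡ 53 (mod 107)
53 = 32 + 16 + 4 + 1 in binary powers of 2.
So 10^53 ≡ 53 · 69 · 49 · 10 ≡ 1 (mod 107).
Since 10^d ≡ 1 (mod 107), base 10 does not prove 107 composite.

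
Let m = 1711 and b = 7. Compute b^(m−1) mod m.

194

7^1 ≡ 7 (mod 1711)
7^2 ≡ 7^2 = 49 ≡ 49 (mod 1711)
7^4 ≡ 49^2 = 2401 ≡ 690 (mod 1711)
7^8 ≡ 690^2 = 476100 ≡ 442 (mod 1711)
7^16 ≡ 442^2 = 195364 ≡ 310 (mod 1711)
7^32 ≡ 310^2 = 96100 ≡ 284 (mod 1711)
7^64 ≡ 284^2 = 80656 ≡ 239 (mod 1711)
7^128 ≡ 239^2 = 57121 ≡ 658 (mod 1711)
7^256 ≡ 658^2 = 432964 ≡ 81 (mod 1711)
7^512 ≡ 81^2 = 6561 ≡ 1428 (mod 1711)
7^1024 ≡ 1428^2 = 2039184 ≡ 1383 (mod 1711)
1710 = 1024 + 512 + 128 + 32 + 8 + 4 + 2 in binary powers of 2.
So 7^1710 ≡ 1383 · 1428 · 658 · 284 · 442 · 690 · 49 ≡ 194 (mod 1711).
Since 194 ≠ 1, base 7 is a Fermat witness: 1711 is composite.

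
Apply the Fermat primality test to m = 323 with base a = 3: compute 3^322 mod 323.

264

3^1 ≡ 3 (mod 323)
3^2 ≡ 3^2 = 9 ≡ 9 (mod 323)
3^4 ≡ 9^2 = 81 ≡ 81 (mod 323)
3^8 ≡ 81^2 = 6561 ≡ 101 (mod 323)
3^16 ≡ 101^2 = 10201 ≡ 188 (mod 323)
3^32 ≡ 188^2 = 35344 ≡ 137 (mod 323)
3^64 ≡ 137^2 = 18769 ≡ 35 (mod 323)
3^128 ≡ 35^2 = 1225 ≡ 256 (mod 323)
3^256 ≡ 256^2 = 65536 ≡ 290 (mod 323)
322 = 256 + 64 + 2 in binary powers of 2.
So 3^322 ≡ 290 · 35 · 9 ≡ 264 (mod 323).
Since 264 ≠ 1, base 3 is a Fermat witness: 323 is composite.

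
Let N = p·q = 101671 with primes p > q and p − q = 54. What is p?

347

Since p = q + 54, we have 101671 = q(q + 54), so q² + 54q − 101671 = 0.
Discriminant: 54² + 4·101671 = 2916 + 406684 = 409600; √409600 = 640.
q = (−54 + 640)/2 = 293, and p = q + 54 = 347.
Check: 293 · 347 = 101671.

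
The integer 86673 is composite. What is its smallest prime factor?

3

86673 is odd.
Digit sum 30, divisible by 3.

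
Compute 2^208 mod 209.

36

2^1 ≡ 2 (mod 209)
2^2 ≡ 2^2 = 4 ≡ 4 (mod 209)
2^4 ≡ 4^2 = 16 ≡ 16 (mod 209)
2^8 ≡ 16^2 = 256 ≡ 47 (mod 209)
2^16 ≡ 47^2 = 2209 ≡ 119 (mod 209)
2^32 ≡ 119^2 = 14161 ≡ 158 (mod 209)
2^64 ≡ 158^2 = 24964 ≡ 93 (mod 209)
2^128 ≡ 93^2 = 8649 ≡ 80 (mod 209)
208 = 128 + 64 + 16 in binary powers of 2.
So 2^208 ≡ 80 · 93 · 119 ≡ 36 (mod 209).
Since 36 ≠ 1, base 2 is a Fermat witness: 209 is composite.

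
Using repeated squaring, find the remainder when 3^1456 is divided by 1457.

3^1 ≡ 3 (mod 1457)
3^2 ≡ 3^2 = 9 ≡ 9 (mod 1457)
3^4 ≡ 9^2 = 81 ≡ 81 (mod 1457)
3^8 ≡ 81^2 = 6561 ≡ 733 (mod 1457)
3^16 ≡ 733^2 = 537289 ≡ 1113 (mod 1457)
3^32 ≡ 1113^2 = 1238769 ≡ 319 (mod 1457)
3^64 ≡ 319^2 = 101761 ≡ 1228 (mod 1457)
3^128 ≡ 1228^2 = 1507984 ≡ 1446 (mod 1457)
3^256 ≡ 1446^2 = 2090916 ≡ 121 (mod 1457)
3^512 ≡ 121^2 = 14641 ≡ 71 (mod 1457)
3^1024 ≡ 71^2 = 5041 ≡ 670 (mod 1457)
1456 = 1024 + 256 + 128 + 32 + 16 in binary powers of 2.
So 3^1456 ≡ 670 · 121 · 1446 · 319 · 1113 ≡ 307 (mod 1457).
Since 307 ≠ 1, base 3 is a Fermat witness: 1457 is composite.

307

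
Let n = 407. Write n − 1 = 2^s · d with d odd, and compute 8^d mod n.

347

407 − 1 = 406 = 2^1 · 203, so d = 203.
8^1 ≡ 8 (mod 407)
8^2 ≡ 8^2 = 64 ≡ 64 (mod 407)
8^4 ≡ 64^2 = 4096 ≡ 26 (mod 407)
8^8 ≡ 26^2 = 676 ≡ 269 (mod 407)
8^16 ≡ 269^2 = 72361 ≡ 322 (mod 407)
8^32 ≡ 322^2 = 103684 ≡ 306 (mod 407)
8^64 ≡ 306^2 = 93636 ≡ 26 (mod 407)
8^128 ≡ 26^2 = 676 ≡ 269 (mod 407)
203 = 128 + 64 + 8 + 2 + 1 in binary powers of 2.
So 8^203 ≡ 269 · 26 · 269 · 64 · 8 ≡ 347 (mod 407).
Squaring chain: 347; never reaches −1, so base 8 is a Miller–Rabin witness that 407 is composite.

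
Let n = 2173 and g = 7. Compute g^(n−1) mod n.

7^1 ≡ 7 (mod 2173)
7^2 ≡ 7^2 = 49 ≡ 49 (mod 2173)
7^4 ≡ 49^2 = 2401 ≡ 228 (mod 2173)
7^8 ≡ 228^2 = 51984 ≡ 2005 (mod 2173)
7^16 ≡ 2005^2 = 4020025 ≡ 2148 (mod 2173)
7^32 ≡ 2148^2 = 4613904 ≡ 625 (mod 2173)
7^64 ≡ 625^2 = 390625 ≡ 1658 (mod 2173)
7^128 ≡ 1658^2 = 2748964 ≡ 119 (mod 2173)
7^256 ≡ 119^2 = 14161 ≡ 1123 (mod 2173)
7^512 ≡ 1123^2 = 1261129 ≡ 789 (mod 2173)
7^1024 ≡ 789^2 = 622521 ≡ 1043 (mod 2173)
7^2048 ≡ 1043^2 = 1087849 ≡ 1349 (mod 2173)
2172 = 2048 + 64 + 32 + 16 + 8 + 4 in binary powers of 2.
So 7^2172 ≡ 1349 · 1658 · 625 · 2148 · 2005 · 228 ≡ 523 (mod 2173).
Since 523 ≠ 1, base 7 is a Fermat witness: 2173 is composite.

523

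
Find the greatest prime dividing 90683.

59

90683 = 29 · 3127
3127 = 53 · 59
59 is prime.
So 90683 = 29 · 53 · 59; the largest prime factor is 59.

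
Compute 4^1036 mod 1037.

4^1 ≡ 4 (mod 1037)
4^2 ≡ 4^2 = 16 ≡ 16 (mod 1037)
4^4 ≡ 16^2 = 256 ≡ 256 (mod 1037)
4^8 ≡ 256^2 = 65536 ≡ 205 (mod 1037)
4^16 ≡ 205^2 = 42025 ≡ 545 (mod 1037)
4^32 ≡ 545^2 = 297025 ≡ 443 (mod 1037)
4^64 ≡ 443^2 = 196249 ≡ 256 (mod 1037)
4^128 ≡ 256^2 = 65536 ≡ 205 (mod 1037)
4^256 ≡ 205^2 = 42025 ≡ 545 (mod 1037)
4^512 ≡ 545^2 = 297025 ≡ 443 (mod 1037)
4^1024 ≡ 443^2 = 196249 ≡ 256 (mod 1037)
1036 = 1024 + 8 + 4 in binary powers of 2.
So 4^1036 ≡ 256 · 205 · 256 ≡ 545 (mod 1037).
Since 545 ≠ 1, base 4 is a Fermat witness: 1037 is composite.

545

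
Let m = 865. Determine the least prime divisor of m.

865 is odd.
Digit sum 19, not divisible by 3.
Ends in 5: divisible by 5.

5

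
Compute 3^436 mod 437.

347

3^1 ≡ 3 (mod 437)
3^2 ≡ 3^2 = 9 ≡ 9 (mod 437)
3^4 ≡ 9^2 = 81 ≡ 81 (mod 437)
3^8 ≡ 81^2 = 6561 ≡ 6 (mod 437)
3^16 ≡ 6^2 = 36 ≡ 36 (mod 437)
3^32 ≡ 36^2 = 1296 ≡ 422 (mod 437)
3^64 ≡ 422^2 = 178084 ≡ 225 (mod 437)
3^128 ≡ 225^2 = 50625 ≡ 370 (mod 437)
3^256 ≡ 370^2 = 136900 ≡ 119 (mod 437)
436 = 256 + 128 + 32 + 16 + 4 in binary powers of 2.
So 3^436 ≡ 119 · 370 · 422 · 36 · 81 ≡ 347 (mod 437).
Since 347 ≠ 1, base 3 is a Fermat witness: 437 is composite.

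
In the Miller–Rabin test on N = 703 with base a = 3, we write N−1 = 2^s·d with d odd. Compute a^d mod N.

702

703 − 1 = 702 = 2^1 · 351, so d = 351.
3^1 ≡ 3 (mod 703)
3^2 ≡ 3^2 = 9 ≡ 9 (mod 703)
3^4 ≡ 9^2 = 81 ≡ 81 (mod 703)
3^8 ≡ 81^2 = 6561 ≡ 234 (mod 703)
3^16 ≡ 234^2 = 54756 ≡ 625 (mod 703)
3^32 ≡ 625^2 = 390625 ≡ 460 (mod 703)
3^64 ≡ 460^2 = 211600 ≡ 700 (mod 703)
3^128 ≡ 700^2 = 490000 ≡ 9 (mod 703)
3^256 ≡ 9^2 = 81 ≡ 81 (mod 703)
351 = 256 + 64 + 16 + 8 + 4 + 2 + 1 in binary powers of 2.
So 3^351 ≡ 81 · 700 · 625 · 234 · 81 · 9 · 3 ≡ 702 (mod 703).
Since 3^d ≡ 702 (mod 703), base 3 does not prove 703 composite.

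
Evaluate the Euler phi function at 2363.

Factor: 2363 = 17 · 139.
φ(2363) = (17−1) · (139−1) = 16 · 138 = 2208.

2208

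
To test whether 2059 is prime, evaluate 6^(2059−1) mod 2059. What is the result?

6^1 ≡ 6 (mod 2059)
6^2 ≡ 6^2 = 36 ≡ 36 (mod 2059)
6^4 ≡ 36^2 = 1296 ≡ 1296 (mod 2059)
6^8 ≡ 1296^2 = 1679616 ≡ 1531 (mod 2059)
6^16 ≡ 1531^2 = 2343961 ≡ 819 (mod 2059)
6^32 ≡ 819^2 = 670761 ≡ 1586 (mod 2059)
6^64 ≡ 1586^2 = 2515396 ≡ 1357 (mod 2059)
6^128 ≡ 1357^2 = 1841449 ≡ 703 (mod 2059)
6^256 ≡ 703^2 = 494209 ≡ 49 (mod 2059)
6^512 ≡ 49^2 = 2401 ≡ 342 (mod 2059)
6^1024 ≡ 342^2 = 116964 ≡ 1660 (mod 2059)
6^2048 ≡ 1660^2 = 2755600 ≡ 658 (mod 2059)
2058 = 2048 + 8 + 2 in binary powers of 2.
So 6^2058 ≡ 658 · 1531 · 36 ≡ 1161 (mod 2059).
Since 1161 ≠ 1, base 6 is a Fermat witness: 2059 is composite.

1161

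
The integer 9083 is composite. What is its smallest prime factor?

9083 is odd.
Digit sum 20, not divisible by 3.
Ends in 3: not divisible by 5.
7: 9083 = 7·1297 + 4
11: 9083 = 11·825 + 8
13: 9083 = 13·698 + 9
17: 9083 = 17·534 + 5
19: 9083 = 19·478 + 1
23: 9083 = 23·394 + 21
29: 9083 = 29·313 + 6
31: 9083 = 31·293

31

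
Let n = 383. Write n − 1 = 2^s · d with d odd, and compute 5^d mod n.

382

383 − 1 = 382 = 2^1 · 191, so d = 191.
5^1 ≡ 5 (mod 383)
5^2 ≡ 5^2 = 25 ≡ 25 (mod 383)
5^4 ≡ 25^2 = 625 ≡ 242 (mod 383)
5^8 ≡ 242^2 = 58564 ≡ 348 (mod 383)
5^16 ≡ 348^2 = 121104 ≡ 76 (mod 383)
5^32 ≡ 76^2 = 5776 ≡ 31 (mod 383)
5^64 ≡ 31^2 = 961 ≡ 195 (mod 383)
5^128 ≡ 195^2 = 38025 ≡ 108 (mod 383)
191 = 128 + 32 + 16 + 8 + 4 + 2 + 1 in binary powers of 2.
So 5^191 ≡ 108 · 31 · 76 · 348 · 242 · 25 · 5 ≡ 382 (mod 383).
Since 5^d ≡ 382 (mod 383), base 5 does not prove 383 composite.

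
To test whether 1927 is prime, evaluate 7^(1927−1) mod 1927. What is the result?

7^1 ≡ 7 (mod 1927)
7^2 ≡ 7^2 = 49 ≡ 49 (mod 1927)
7^4 ≡ 49^2 = 2401 ≡ 474 (mod 1927)
7^8 ≡ 474^2 = 224676 ≡ 1144 (mod 1927)
7^16 ≡ 1144^2 = 1308736 ≡ 303 (mod 1927)
7^32 ≡ 303^2 = 91809 ≡ 1240 (mod 1927)
7^64 ≡ 1240^2 = 1537600 ≡ 1781 (mod 1927)
7^128 ≡ 1781^2 = 3171961 ≡ 119 (mod 1927)
7^256 ≡ 119^2 = 14161 ≡ 672 (mod 1927)
7^512 ≡ 672^2 = 451584 ≡ 666 (mod 1927)
7^1024 ≡ 666^2 = 443556 ≡ 346 (mod 1927)
1926 = 1024 + 512 + 256 + 128 + 4 + 2 in binary powers of 2.
So 7^1926 ≡ 346 · 666 · 672 · 119 · 474 · 49 ≡ 758 (mod 1927).
Since 758 ≠ 1, base 7 is a Fermat witness: 1927 is composite.

758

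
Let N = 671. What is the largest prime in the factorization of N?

61

671 = 11 · 61
61 is prime.
So 671 = 11 · 61; the largest prime factor is 61.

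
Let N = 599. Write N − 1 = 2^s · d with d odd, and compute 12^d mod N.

1

599 − 1 = 598 = 2^1 · 299, so d = 299.
12^1 ≡ 12 (mod 599)
12^2 ≡ 12^2 = 144 ≡ 144 (mod 599)
12^4 ≡ 144^2 = 20736 ≡ 370 (mod 599)
12^8 ≡ 370^2 = 136900 ≡ 328 (mod 599)
12^16 ≡ 328^2 = 107584 ≡ 363 (mod 599)
12^32 ≡ 363^2 = 131769 ≡ 588 (mod 599)
12^64 ≡ 588^2 = 345744 ≡ 121 (mod 599)
12^128 ≡ 121^2 = 14641 ≡ 265 (mod 599)
12^256 ≡ 265^2 = 70225 ≡ 142 (mod 599)
299 = 256 + 32 + 8 + 2 + 1 in binary powers of 2.
So 12^299 ≡ 142 · 588 · 328 · 144 · 12 ≡ 1 (mod 599).
Since 12^d ≡ 1 (mod 599), base 12 does not prove 599 composite.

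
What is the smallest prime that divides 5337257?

41

5337257 is odd.
Digit sum 32, not divisible by 3.
Ends in 7: not divisible by 5.
7: 5337257 = 7·762465 + 2
11: 5337257 = 11·485205 + 2
13: 5337257 = 13·410558 + 3
17: 5337257 = 17·313956 + 5
19: 5337257 = 19·280908 + 5
23: 5337257 = 23·232054 + 15
29: 5337257 = 29·184043 + 10
31: 5337257 = 31·172169 + 18
37: 5337257 = 37·144250 + 7
41: 5337257 = 41·130177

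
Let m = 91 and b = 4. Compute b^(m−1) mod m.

1

4^1 ≡ 4 (mod 91)
4^2 ≡ 4^2 = 16 ≡ 16 (mod 91)
4^4 ≡ 16^2 = 256 ≡ 74 (mod 91)
4^8 ≡ 74^2 = 5476 ≡ 16 (mod 91)
4^16 ≡ 16^2 = 256 ≡ 74 (mod 91)
4^32 ≡ 74^2 = 5476 ≡ 16 (mod 91)
4^64 ≡ 16^2 = 256 ≡ 74 (mod 91)
90 = 64 + 16 + 8 + 2 in binary powers of 2.
So 4^90 ≡ 74 · 74 · 16 · 16 ≡ 1 (mod 91).
Since the result is 1, base 4 gives no evidence that 91 is composite.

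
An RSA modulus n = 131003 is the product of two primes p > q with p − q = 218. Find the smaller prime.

Since p = q + 218, we have 131003 = q(q + 218), so q² + 218q − 131003 = 0.
Discriminant: 218² + 4·131003 = 47524 + 524012 = 571536; √571536 = 756.
q = (−218 + 756)/2 = 269, and p = q + 218 = 487.
Check: 269 · 487 = 131003.

269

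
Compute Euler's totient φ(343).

Factor: 343 = 7^3.
φ(343) = 7^2·(7−1) = 294.

294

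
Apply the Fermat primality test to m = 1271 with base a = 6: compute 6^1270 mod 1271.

583

6^1 ≡ 6 (mod 1271)
6^2 ≡ 6^2 = 36 ≡ 36 (mod 1271)
6^4 ≡ 36^2 = 1296 ≡ 25 (mod 1271)
6^8 ≡ 25^2 = 625 ≡ 625 (mod 1271)
6^16 ≡ 625^2 = 390625 ≡ 428 (mod 1271)
6^32 ≡ 428^2 = 183184 ≡ 160 (mod 1271)
6^64 ≡ 160^2 = 25600 ≡ 180 (mod 1271)
6^128 ≡ 180^2 = 32400 ≡ 625 (mod 1271)
6^256 ≡ 625^2 = 390625 ≡ 428 (mod 1271)
6^512 ≡ 428^2 = 183184 ≡ 160 (mod 1271)
6^1024 ≡ 160^2 = 25600 ≡ 180 (mod 1271)
1270 = 1024 + 128 + 64 + 32 + 16 + 4 + 2 in binary powers of 2.
So 6^1270 ≡ 180 · 625 · 180 · 160 · 428 · 25 · 36 ≡ 583 (mod 1271).
Since 583 ≠ 1, base 6 is a Fermat witness: 1271 is composite.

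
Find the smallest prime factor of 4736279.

4736279 is odd.
Digit sum 38, not divisible by 3.
Ends in 9: not divisible by 5.
7: 4736279 = 7·676611 + 2
11: 4736279 = 11·430570 + 9
13: 4736279 = 13·364329 + 2
17: 4736279 = 17·278604 + 11
19: 4736279 = 19·249277 + 16
23: 4736279 = 23·205925 + 4
29: 4736279 = 29·163319 + 28
31: 4736279 = 31·152783 + 6
37: 4736279 = 37·128007 + 20
41: 4736279 = 41·115519

41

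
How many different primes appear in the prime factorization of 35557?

2

35557 = 31^2 · 37
35557 = 31^2 · 37, which has 2 distinct prime factors.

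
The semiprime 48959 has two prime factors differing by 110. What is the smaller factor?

173

Since p = q + 110, we have 48959 = q(q + 110), so q² + 110q − 48959 = 0.
Discriminant: 110² + 4·48959 = 12100 + 195836 = 207936; √207936 = 456.
q = (−110 + 456)/2 = 173, and p = q + 110 = 283.
Check: 173 · 283 = 48959.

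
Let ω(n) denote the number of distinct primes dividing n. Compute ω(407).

407 = 11 · 37
407 = 11 · 37, which has 2 distinct prime factors.

2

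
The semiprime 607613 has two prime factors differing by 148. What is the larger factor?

857

Since p = q + 148, we have 607613 = q(q + 148), so q² + 148q − 607613 = 0.
Discriminant: 148² + 4·607613 = 21904 + 2430452 = 2452356; √2452356 = 1566.
q = (−148 + 1566)/2 = 709, and p = q + 148 = 857.
Check: 709 · 857 = 607613.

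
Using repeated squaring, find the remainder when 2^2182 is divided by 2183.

1760

2^1 ≡ 2 (mod 2183)
2^2 ≡ 2^2 = 4 ≡ 4 (mod 2183)
2^4 ≡ 4^2 = 16 ≡ 16 (mod 2183)
2^8 ≡ 16^2 = 256 ≡ 256 (mod 2183)
2^16 ≡ 256^2 = 65536 ≡ 46 (mod 2183)
2^32 ≡ 46^2 = 2116 ≡ 2116 (mod 2183)
2^64 ≡ 2116^2 = 4477456 ≡ 123 (mod 2183)
2^128 ≡ 123^2 = 15129 ≡ 2031 (mod 2183)
2^256 ≡ 2031^2 = 4124961 ≡ 1274 (mod 2183)
2^512 ≡ 1274^2 = 1623076 ≡ 1107 (mod 2183)
2^1024 ≡ 1107^2 = 1225449 ≡ 786 (mod 2183)
2^2048 ≡ 786^2 = 617796 ≡ 7 (mod 2183)
2182 = 2048 + 128 + 4 + 2 in binary powers of 2.
So 2^2182 ≡ 7 · 2031 · 16 · 4 ≡ 1760 (mod 2183).
Since 1760 ≠ 1, base 2 is a Fermat witness: 2183 is composite.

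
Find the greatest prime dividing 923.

923 = 13 · 71
71 is prime.
So 923 = 13 · 71; the largest prime factor is 71.

71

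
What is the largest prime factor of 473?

43

473 = 11 · 43
43 is prime.
So 473 = 11 · 43; the largest prime factor is 43.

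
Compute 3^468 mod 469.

260

3^1 ≡ 3 (mod 469)
3^2 ≡ 3^2 = 9 ≡ 9 (mod 469)
3^4 ≡ 9^2 = 81 ≡ 81 (mod 469)
3^8 ≡ 81^2 = 6561 ≡ 464 (mod 469)
3^16 ≡ 464^2 = 215296 ≡ 25 (mod 469)
3^32 ≡ 25^2 = 625 ≡ 156 (mod 469)
3^64 ≡ 156^2 = 24336 ≡ 417 (mod 469)
3^128 ≡ 417^2 = 173889 ≡ 359 (mod 469)
3^256 ≡ 359^2 = 128881 ≡ 375 (mod 469)
468 = 256 + 128 + 64 + 16 + 4 in binary powers of 2.
So 3^468 ≡ 375 · 359 · 417 · 25 · 81 ≡ 260 (mod 469).
Since 260 ≠ 1, base 3 is a Fermat witness: 469 is composite.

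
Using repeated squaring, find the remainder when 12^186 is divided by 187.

111

12^1 ≡ 12 (mod 187)
12^2 ≡ 12^2 = 144 ≡ 144 (mod 187)
12^4 ≡ 144^2 = 20736 ≡ 166 (mod 187)
12^8 ≡ 166^2 = 27556 ≡ 67 (mod 187)
12^16 ≡ 67^2 = 4489 ≡ 1 (mod 187)
12^32 ≡ 1^2 = 1 ≡ 1 (mod 187)
12^64 ≡ 1^2 = 1 ≡ 1 (mod 187)
12^128 ≡ 1^2 = 1 ≡ 1 (mod 187)
186 = 128 + 32 + 16 + 8 + 2 in binary powers of 2.
So 12^186 ≡ 1 · 1 · 1 · 67 · 144 ≡ 111 (mod 187).
Since 111 ≠ 1, base 12 is a Fermat witness: 187 is composite.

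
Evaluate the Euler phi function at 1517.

1440

Factor: 1517 = 37 · 41.
φ(1517) = (37−1) · (41−1) = 36 · 40 = 1440.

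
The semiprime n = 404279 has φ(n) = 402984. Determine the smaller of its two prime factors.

523

φ(n) = (p−1)(q−1) = n − (p+q) + 1, so p + q = 404279 − 402984 + 1 = 1296.
p and q are the roots of t² − 1296t + 404279 = 0.
Discriminant: 1296² − 4·404279 = 1679616 − 1617116 = 62500; √62500 = 250.
q = (1296 − 250)/2 = 523, p = (1296 + 250)/2 = 773.
Check: 523 · 773 = 404279.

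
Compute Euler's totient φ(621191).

Factor: 621191 = 41 · 109 · 139.
φ(621191) = (41−1) · (109−1) · (139−1) = 40 · 108 · 138 = 596160.

596160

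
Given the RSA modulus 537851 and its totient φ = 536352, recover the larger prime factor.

φ(n) = (p−1)(q−1) = n − (p+q) + 1, so p + q = 537851 − 536352 + 1 = 1500.
p and q are the roots of t² − 1500t + 537851 = 0.
Discriminant: 1500² − 4·537851 = 2250000 − 2151404 = 98596; √98596 = 314.
q = (1500 − 314)/2 = 593, p = (1500 + 314)/2 = 907.
Check: 593 · 907 = 537851.

907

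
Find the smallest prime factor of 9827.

31

9827 is odd.
Digit sum 26, not divisible by 3.
Ends in 7: not divisible by 5.
7: 9827 = 7·1403 + 6
11: 9827 = 11·893 + 4
13: 9827 = 13·755 + 12
17: 9827 = 17·578 + 1
19: 9827 = 19·517 + 4
23: 9827 = 23·427 + 6
29: 9827 = 29·338 + 25
31: 9827 = 31·317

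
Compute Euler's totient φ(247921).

Factor: 247921 = 29 · 83 · 103.
φ(247921) = (29−1) · (83−1) · (103−1) = 28 · 82 · 102 = 234192.

234192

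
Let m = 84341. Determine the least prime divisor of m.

19

84341 is odd.
Digit sum 20, not divisible by 3.
Ends in 1: not divisible by 5.
7: 84341 = 7·12048 + 5
11: 84341 = 11·7667 + 4
13: 84341 = 13·6487 + 10
17: 84341 = 17·4961 + 4
19: 84341 = 19·4439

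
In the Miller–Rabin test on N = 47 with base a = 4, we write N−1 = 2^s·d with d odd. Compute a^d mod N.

1

47 − 1 = 46 = 2^1 · 23, so d = 23.
4^1 ≡ 4 (mod 47)
4^2 ≡ 4^2 = 16 ≡ 16 (mod 47)
4^4 ≡ 16^2 = 256 ≡ 21 (mod 47)
4^8 ≡ 21^2 = 441 ≡ 18 (mod 47)
4^16 ≡ 18^2 = 324 ≡ 42 (mod 47)
23 = 16 + 4 + 2 + 1 in binary powers of 2.
So 4^23 ≡ 42 · 21 · 16 · 4 ≡ 1 (mod 47).
Since 4^d ≡ 1 (mod 47), base 4 does not prove 47 composite.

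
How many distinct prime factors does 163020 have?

6

163020 = 2^2 · 40755
40755 = 3 · 13585
13585 = 5 · 2717
2717 = 11 · 247
247 = 13 · 19
163020 = 2^2 · 3 · 5 · 11 · 13 · 19, which has 6 distinct prime factors.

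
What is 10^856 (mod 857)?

10^1 ≡ 10 (mod 857)
10^2 ≡ 10^2 = 100 ≡ 100 (mod 857)
10^4 ≡ 100^2 = 10000 ≡ 573 (mod 857)
10^8 ≡ 573^2 = 328329 ≡ 98 (mod 857)
10^16 ≡ 98^2 = 9604 ≡ 177 (mod 857)
10^32 ≡ 177^2 = 31329 ≡ 477 (mod 857)
10^64 ≡ 477^2 = 227529 ≡ 424 (mod 857)
10^128 ≡ 424^2 = 179776 ≡ 663 (mod 857)
10^256 ≡ 663^2 = 439569 ≡ 785 (mod 857)
10^512 ≡ 785^2 = 616225 ≡ 42 (mod 857)
856 = 512 + 256 + 64 + 16 + 8 in binary powers of 2.
So 10^856 ≡ 42 · 785 · 424 · 177 · 98 ≡ 1 (mod 857).
Since the result is 1, base 10 gives no evidence that 857 is composite.

1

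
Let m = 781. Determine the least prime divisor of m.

11

781 is odd.
Digit sum 16, not divisible by 3.
Ends in 1: not divisible by 5.
7: 781 = 7·111 + 4
11: 781 = 11·71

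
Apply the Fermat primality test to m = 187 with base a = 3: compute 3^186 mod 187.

25

3^1 ≡ 3 (mod 187)
3^2 ≡ 3^2 = 9 ≡ 9 (mod 187)
3^4 ≡ 9^2 = 81 ≡ 81 (mod 187)
3^8 ≡ 81^2 = 6561 ≡ 16 (mod 187)
3^16 ≡ 16^2 = 256 ≡ 69 (mod 187)
3^32 ≡ 69^2 = 4761 ≡ 86 (mod 187)
3^64 ≡ 86^2 = 7396 ≡ 103 (mod 187)
3^128 ≡ 103^2 = 10609 ≡ 137 (mod 187)
186 = 128 + 32 + 16 + 8 + 2 in binary powers of 2.
So 3^186 ≡ 137 · 86 · 69 · 16 · 9 ≡ 25 (mod 187).
Since 25 ≠ 1, base 3 is a Fermat witness: 187 is composite.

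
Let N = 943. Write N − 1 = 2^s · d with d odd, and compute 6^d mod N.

943 − 1 = 942 = 2^1 · 471, so d = 471.
6^1 ≡ 6 (mod 943)
6^2 ≡ 6^2 = 36 ≡ 36 (mod 943)
6^4 ≡ 36^2 = 1296 ≡ 353 (mod 943)
6^8 ≡ 353^2 = 124609 ≡ 133 (mod 943)
6^16 ≡ 133^2 = 17689 ≡ 715 (mod 943)
6^32 ≡ 715^2 = 511225 ≡ 119 (mod 943)
6^64 ≡ 119^2 = 14161 ≡ 16 (mod 943)
6^128 ≡ 16^2 = 256 ≡ 256 (mod 943)
6^256 ≡ 256^2 = 65536 ≡ 469 (mod 943)
471 = 256 + 128 + 64 + 16 + 4 + 2 + 1 in binary powers of 2.
So 6^471 ≡ 469 · 256 · 16 · 715 · 353 · 36 · 6 ≡ 177 (mod 943).
Squaring chain: 177; never reaches −1, so base 6 is a Miller–Rabin witness that 943 is composite.

177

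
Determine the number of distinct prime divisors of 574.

3

574 = 2 · 287
287 = 7 · 41
574 = 2 · 7 · 41, which has 3 distinct prime factors.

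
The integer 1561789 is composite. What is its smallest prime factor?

59

1561789 is odd.
Digit sum 37, not divisible by 3.
Ends in 9: not divisible by 5.
7: 1561789 = 7·223112 + 5
11: 1561789 = 11·141980 + 9
13: 1561789 = 13·120137 + 8
17: 1561789 = 17·91869 + 16
19: 1561789 = 19·82199 + 8
23: 1561789 = 23·67903 + 20
29: 1561789 = 29·53854 + 23
31: 1561789 = 31·50380 + 9
37: 1561789 = 37·42210 + 19
41: 1561789 = 41·38092 + 17
43: 1561789 = 43·36320 + 29
47: 1561789 = 47·33229 + 26
53: 1561789 = 53·29467 + 38
59: 1561789 = 59·26471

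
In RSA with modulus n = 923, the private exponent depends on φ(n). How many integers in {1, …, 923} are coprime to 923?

840

Factor: 923 = 13 · 71.
φ(923) = (13−1) · (71−1) = 12 · 70 = 840.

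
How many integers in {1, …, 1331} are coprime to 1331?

Factor: 1331 = 11^3.
φ(1331) = 11^2·(11−1) = 1210.

1210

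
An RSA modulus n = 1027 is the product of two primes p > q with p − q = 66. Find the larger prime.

Since p = q + 66, we have 1027 = q(q + 66), so q² + 66q − 1027 = 0.
Discriminant: 66² + 4·1027 = 4356 + 4108 = 8464; √8464 = 92.
q = (−66 + 92)/2 = 13, and p = q + 66 = 79.
Check: 13 · 79 = 1027.

79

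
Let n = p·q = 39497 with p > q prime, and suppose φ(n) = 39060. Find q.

φ(n) = (p−1)(q−1) = n − (p+q) + 1, so p + q = 39497 − 39060 + 1 = 438.
p and q are the roots of t² − 438t + 39497 = 0.
Discriminant: 438² − 4·39497 = 191844 − 157988 = 33856; √33856 = 184.
q = (438 − 184)/2 = 127, p = (438 + 184)/2 = 311.
Check: 127 · 311 = 39497.

127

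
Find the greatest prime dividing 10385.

10385 = 5 · 2077
2077 = 31 · 67
67 is prime.
So 10385 = 5 · 31 · 67; the largest prime factor is 67.

67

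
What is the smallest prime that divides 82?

82 is even: 2 divides it.

2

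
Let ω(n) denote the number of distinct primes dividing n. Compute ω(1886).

3

1886 = 2 · 943
943 = 23 · 41
1886 = 2 · 23 · 41, which has 3 distinct prime factors.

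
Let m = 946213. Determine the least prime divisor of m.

946213 is odd.
Digit sum 25, not divisible by 3.
Ends in 3: not divisible by 5.
7: 946213 = 7·135173 + 2
11: 946213 = 11·86019 + 4
13: 946213 = 13·72785 + 8
17: 946213 = 17·55659 + 10
19: 946213 = 19·49800 + 13
23: 946213 = 23·41139 + 16
29: 946213 = 29·32628 + 1
31: 946213 = 31·30523

31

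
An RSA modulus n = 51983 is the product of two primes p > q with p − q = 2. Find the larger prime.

Since p = q + 2, we have 51983 = q(q + 2), so q² + 2q − 51983 = 0.
Discriminant: 2² + 4·51983 = 4 + 207932 = 207936; √207936 = 456.
q = (−2 + 456)/2 = 227, and p = q + 2 = 229.
Check: 227 · 229 = 51983.

229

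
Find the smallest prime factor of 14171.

37

14171 is odd.
Digit sum 14, not divisible by 3.
Ends in 1: not divisible by 5.
7: 14171 = 7·2024 + 3
11: 14171 = 11·1288 + 3
13: 14171 = 13·1090 + 1
17: 14171 = 17·833 + 10
19: 14171 = 19·745 + 16
23: 14171 = 23·616 + 3
29: 14171 = 29·488 + 19
31: 14171 = 31·457 + 4
37: 14171 = 37·383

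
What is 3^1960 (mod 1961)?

3^1 ≡ 3 (mod 1961)
3^2 ≡ 3^2 = 9 ≡ 9 (mod 1961)
3^4 ≡ 9^2 = 81 ≡ 81 (mod 1961)
3^8 ≡ 81^2 = 6561 ≡ 678 (mod 1961)
3^16 ≡ 678^2 = 459684 ≡ 810 (mod 1961)
3^32 ≡ 810^2 = 656100 ≡ 1126 (mod 1961)
3^64 ≡ 1126^2 = 1267876 ≡ 1070 (mod 1961)
3^128 ≡ 1070^2 = 1144900 ≡ 1637 (mod 1961)
3^256 ≡ 1637^2 = 2679769 ≡ 1043 (mod 1961)
3^512 ≡ 1043^2 = 1087849 ≡ 1455 (mod 1961)
3^1024 ≡ 1455^2 = 2117025 ≡ 1106 (mod 1961)
1960 = 1024 + 512 + 256 + 128 + 32 + 8 in binary powers of 2.
So 3^1960 ≡ 1106 · 1455 · 1043 · 1637 · 1126 · 678 ≡ 1106 (mod 1961).
Since 1106 ≠ 1, base 3 is a Fermat witness: 1961 is composite.

1106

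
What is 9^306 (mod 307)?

9^1 ≡ 9 (mod 307)
9^2 ≡ 9^2 = 81 ≡ 81 (mod 307)
9^4 ≡ 81^2 = 6561 ≡ 114 (mod 307)
9^8 ≡ 114^2 = 12996 ≡ 102 (mod 307)
9^16 ≡ 102^2 = 10404 ≡ 273 (mod 307)
9^32 ≡ 273^2 = 74529 ≡ 235 (mod 307)
9^64 ≡ 235^2 = 55225 ≡ 272 (mod 307)
9^128 ≡ 272^2 = 73984 ≡ 304 (mod 307)
9^256 ≡ 304^2 = 92416 ≡ 9 (mod 307)
306 = 256 + 32 + 16 + 2 in binary powers of 2.
So 9^306 ≡ 9 · 235 · 273 · 81 ≡ 1 (mod 307).
Since the result is 1, base 9 gives no evidence that 307 is composite.

1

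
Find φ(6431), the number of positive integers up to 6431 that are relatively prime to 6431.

Factor: 6431 = 59 · 109.
φ(6431) = (59−1) · (109−1) = 58 · 108 = 6264.

6264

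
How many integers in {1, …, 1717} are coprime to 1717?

Factor: 1717 = 17 · 101.
φ(1717) = (17−1) · (101−1) = 16 · 100 = 1600.

1600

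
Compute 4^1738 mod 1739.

4^1 ≡ 4 (mod 1739)
4^2 ≡ 4^2 = 16 ≡ 16 (mod 1739)
4^4 ≡ 16^2 = 256 ≡ 256 (mod 1739)
4^8 ≡ 256^2 = 65536 ≡ 1193 (mod 1739)
4^16 ≡ 1193^2 = 1423249 ≡ 747 (mod 1739)
4^32 ≡ 747^2 = 558009 ≡ 1529 (mod 1739)
4^64 ≡ 1529^2 = 2337841 ≡ 625 (mod 1739)
4^128 ≡ 625^2 = 390625 ≡ 1089 (mod 1739)
4^256 ≡ 1089^2 = 1185921 ≡ 1662 (mod 1739)
4^512 ≡ 1662^2 = 2762244 ≡ 712 (mod 1739)
4^1024 ≡ 712^2 = 506944 ≡ 895 (mod 1739)
1738 = 1024 + 512 + 128 + 64 + 8 + 2 in binary powers of 2.
So 4^1738 ≡ 895 · 712 · 1089 · 625 · 1193 · 16 ≡ 995 (mod 1739).
Since 995 ≠ 1, base 4 is a Fermat witness: 1739 is composite.

995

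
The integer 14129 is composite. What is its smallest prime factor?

14129 is odd.
Digit sum 17, not divisible by 3.
Ends in 9: not divisible by 5.
7: 14129 = 7·2018 + 3
11: 14129 = 11·1284 + 5
13: 14129 = 13·1086 + 11
17: 14129 = 17·831 + 2
19: 14129 = 19·743 + 12
23: 14129 = 23·614 + 7
29: 14129 = 29·487 + 6
31: 14129 = 31·455 + 24
37: 14129 = 37·381 + 32
41: 14129 = 41·344 + 25
43: 14129 = 43·328 + 25
47: 14129 = 47·300 + 29
53: 14129 = 53·266 + 31
59: 14129 = 59·239 + 28
61: 14129 = 61·231 + 38
67: 14129 = 67·210 + 59
71: 14129 = 71·199

71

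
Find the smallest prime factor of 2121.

2121 is odd.
Digit sum 6, divisible by 3.

3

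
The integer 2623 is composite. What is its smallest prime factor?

2623 is odd.
Digit sum 13, not divisible by 3.
Ends in 3: not divisible by 5.
7: 2623 = 7·374 + 5
11: 2623 = 11·238 + 5
13: 2623 = 13·201 + 10
17: 2623 = 17·154 + 5
19: 2623 = 19·138 + 1
23: 2623 = 23·114 + 1
29: 2623 = 29·90 + 13
31: 2623 = 31·84 + 19
37: 2623 = 37·70 + 33
41: 2623 = 41·63 + 40
43: 2623 = 43·61

43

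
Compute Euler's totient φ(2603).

2448

Factor: 2603 = 19 · 137.
φ(2603) = (19−1) · (137−1) = 18 · 136 = 2448.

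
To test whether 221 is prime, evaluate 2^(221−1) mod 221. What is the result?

2^1 ≡ 2 (mod 221)
2^2 ≡ 2^2 = 4 ≡ 4 (mod 221)
2^4 ≡ 4^2 = 16 ≡ 16 (mod 221)
2^8 ≡ 16^2 = 256 ≡ 35 (mod 221)
2^16 ≡ 35^2 = 1225 ≡ 120 (mod 221)
2^32 ≡ 120^2 = 14400 ≡ 35 (mod 221)
2^64 ≡ 35^2 = 1225 ≡ 120 (mod 221)
2^128 ≡ 120^2 = 14400 ≡ 35 (mod 221)
220 = 128 + 64 + 16 + 8 + 4 in binary powers of 2.
So 2^220 ≡ 35 · 120 · 120 · 35 · 16 ≡ 16 (mod 221).
Since 16 ≠ 1, base 2 is a Fermat witness: 221 is composite.

16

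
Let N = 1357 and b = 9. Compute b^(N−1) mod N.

1051

9^1 ≡ 9 (mod 1357)
9^2 ≡ 9^2 = 81 ≡ 81 (mod 1357)
9^4 ≡ 81^2 = 6561 ≡ 1133 (mod 1357)
9^8 ≡ 1133^2 = 1283689 ≡ 1324 (mod 1357)
9^16 ≡ 1324^2 = 1752976 ≡ 1089 (mod 1357)
9^32 ≡ 1089^2 = 1185921 ≡ 1260 (mod 1357)
9^64 ≡ 1260^2 = 1587600 ≡ 1267 (mod 1357)
9^128 ≡ 1267^2 = 1605289 ≡ 1315 (mod 1357)
9^256 ≡ 1315^2 = 1729225 ≡ 407 (mod 1357)
9^512 ≡ 407^2 = 165649 ≡ 95 (mod 1357)
9^1024 ≡ 95^2 = 9025 ≡ 883 (mod 1357)
1356 = 1024 + 256 + 64 + 8 + 4 in binary powers of 2.
So 9^1356 ≡ 883 · 407 · 1267 · 1324 · 1133 ≡ 1051 (mod 1357).
Since 1051 ≠ 1, base 9 is a Fermat witness: 1357 is composite.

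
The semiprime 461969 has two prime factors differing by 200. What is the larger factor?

787

Since p = q + 200, we have 461969 = q(q + 200), so q² + 200q − 461969 = 0.
Discriminant: 200² + 4·461969 = 40000 + 1847876 = 1887876; √1887876 = 1374.
q = (−200 + 1374)/2 = 587, and p = q + 200 = 787.
Check: 587 · 787 = 461969.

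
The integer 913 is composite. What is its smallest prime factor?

11

913 is odd.
Digit sum 13, not divisible by 3.
Ends in 3: not divisible by 5.
7: 913 = 7·130 + 3
11: 913 = 11·83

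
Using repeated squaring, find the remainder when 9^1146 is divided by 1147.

9^1 ≡ 9 (mod 1147)
9^2 ≡ 9^2 = 81 ≡ 81 (mod 1147)
9^4 ≡ 81^2 = 6561 ≡ 826 (mod 1147)
9^8 ≡ 826^2 = 682276 ≡ 958 (mod 1147)
9^16 ≡ 958^2 = 917764 ≡ 164 (mod 1147)
9^32 ≡ 164^2 = 26896 ≡ 515 (mod 1147)
9^64 ≡ 515^2 = 265225 ≡ 268 (mod 1147)
9^128 ≡ 268^2 = 71824 ≡ 710 (mod 1147)
9^256 ≡ 710^2 = 504100 ≡ 567 (mod 1147)
9^512 ≡ 567^2 = 321489 ≡ 329 (mod 1147)
9^1024 ≡ 329^2 = 108241 ≡ 423 (mod 1147)
1146 = 1024 + 64 + 32 + 16 + 8 + 2 in binary powers of 2.
So 9^1146 ≡ 423 · 268 · 515 · 164 · 958 · 81 ≡ 1062 (mod 1147).
Since 1062 ≠ 1, base 9 is a Fermat witness: 1147 is composite.

1062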